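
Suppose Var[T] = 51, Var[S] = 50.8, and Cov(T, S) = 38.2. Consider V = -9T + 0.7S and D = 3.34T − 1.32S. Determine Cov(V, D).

By bilinearity, Cov(V, D) = ac·Var[T] + bd·Var[S] + (ad+bc)·Cov(T, S), with a=-9, b=0.7, c=3.34, d=-1.32.
ac·Var[T] = (-9)·3.34·51 = -1533.06
bd·Var[S] = 0.7·(-1.32)·50.8 = -46.9392
(ad+bc)·Cov(T, S) = (14.218)·38.2 = 543.1276
Cov(V, D) = -1533.06 + (-46.9392) + 543.1276 = -1036.8716.

Cov(V, D) = -1036.8716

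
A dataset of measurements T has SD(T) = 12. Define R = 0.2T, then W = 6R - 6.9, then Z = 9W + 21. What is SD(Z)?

SD(Z) = 129.6

SD(R) = |0.2|·12 = 2.4.
SD(W) = |6|·2.4 = 14.4.
SD(Z) = |9|·14.4 = 129.6.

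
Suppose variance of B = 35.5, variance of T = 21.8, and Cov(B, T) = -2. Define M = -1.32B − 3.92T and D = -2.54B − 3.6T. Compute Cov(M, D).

Cov(M, D) = 397.2484

By bilinearity, Cov(M, D) = ac·variance of B + bd·variance of T + (ad+bc)·Cov(B, T), with a=-1.32, b=-3.92, c=-2.54, d=-3.6.
ac·variance of B = (-1.32)·(-2.54)·35.5 = 119.0244
bd·variance of T = (-3.92)·(-3.6)·21.8 = 307.6416
(ad+bc)·Cov(B, T) = (14.7088)·(-2) = -29.4176
Cov(M, D) = 119.0244 + 307.6416 + (-29.4176) = 397.2484.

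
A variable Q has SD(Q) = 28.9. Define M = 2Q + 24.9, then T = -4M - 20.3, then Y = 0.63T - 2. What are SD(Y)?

SD(Y) = 145.656

SD(M) = |2|·28.9 = 57.8.
SD(T) = |-4|·57.8 = 231.2.
SD(Y) = |0.63|·231.2 = 145.656.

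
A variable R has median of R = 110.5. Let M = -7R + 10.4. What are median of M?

A linear map preserves order up to sign, so median of M = a·median of R + b = (-7)·110.5 + 10.4 = -763.1.

median of M = -763.1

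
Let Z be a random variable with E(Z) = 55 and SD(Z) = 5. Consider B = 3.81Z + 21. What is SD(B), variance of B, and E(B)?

SD(B) = 19.05, variance of B = 362.9025, E(B) = 230.55

B = 3.81Z + 21 is linear with a = 3.81, b = 21.
SD(B) = |a|·SD(Z) = |3.81|·5 = 19.05.
variance of Z = 5² = 25.
variance of B = a²·variance of Z = 3.81²·25 = 362.9025 (the additive constant 21 does not affect variance).
E(B) = a·E(Z) + b = 3.81·55 + 21 = 230.55.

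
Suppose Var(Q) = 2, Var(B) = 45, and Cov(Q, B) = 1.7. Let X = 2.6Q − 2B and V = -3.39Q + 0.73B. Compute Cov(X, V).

Cov(X, V) = -68.5754

By bilinearity, Cov(X, V) = ac·Var(Q) + bd·Var(B) + (ad+bc)·Cov(Q, B), with a=2.6, b=-2, c=-3.39, d=0.73.
ac·Var(Q) = 2.6·(-3.39)·2 = -17.628
bd·Var(B) = (-2)·0.73·45 = -65.7
(ad+bc)·Cov(Q, B) = (8.678)·1.7 = 14.7526
Cov(X, V) = -17.628 + (-65.7) + 14.7526 = -68.5754.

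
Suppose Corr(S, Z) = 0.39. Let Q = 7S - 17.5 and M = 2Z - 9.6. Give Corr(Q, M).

Corr(Q, M) = 0.39

Linear rescalings preserve correlation up to sign; here the slopes 7 and 2 have the same sign, so Corr(Q, M) = Corr(S, Z) = 0.39.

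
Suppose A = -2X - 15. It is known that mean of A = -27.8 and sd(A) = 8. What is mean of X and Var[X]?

From A = -2X - 15: mean of A = a·mean of X + b, so mean of X = (mean of A − b)/a = (-27.8 − (-15))/(-2) = 6.4.
Var[A] = 8² = 64.
Var[A] = a²·Var[X], so Var[X] = 64/(-2)² = 16.

mean of X = 6.4, Var[X] = 16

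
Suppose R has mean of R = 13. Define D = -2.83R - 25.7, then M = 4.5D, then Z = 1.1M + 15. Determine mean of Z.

mean of Z = -294.3255

mean of D = (-2.83)·13 + (-25.7) = -62.49.
mean of M = 4.5·(-62.49) = -281.205.
mean of Z = 1.1·(-281.205) + 15 = -294.3255.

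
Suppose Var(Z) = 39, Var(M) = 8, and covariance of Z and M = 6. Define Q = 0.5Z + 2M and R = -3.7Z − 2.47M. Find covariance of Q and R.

By bilinearity, covariance of Q and R = ac·Var(Z) + bd·Var(M) + (ad+bc)·covariance of Z and M, with a=0.5, b=2, c=-3.7, d=-2.47.
ac·Var(Z) = 0.5·(-3.7)·39 = -72.15
bd·Var(M) = 2·(-2.47)·8 = -39.52
(ad+bc)·covariance of Z and M = (-8.635)·6 = -51.81
covariance of Q and R = -72.15 + (-39.52) + (-51.81) = -163.48.

covariance of Q and R = -163.48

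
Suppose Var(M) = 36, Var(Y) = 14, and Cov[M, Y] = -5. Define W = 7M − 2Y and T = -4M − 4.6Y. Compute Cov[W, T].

By bilinearity, Cov[W, T] = ac·Var(M) + bd·Var(Y) + (ad+bc)·Cov[M, Y], with a=7, b=-2, c=-4, d=-4.6.
ac·Var(M) = 7·(-4)·36 = -1008
bd·Var(Y) = (-2)·(-4.6)·14 = 128.8
(ad+bc)·Cov[M, Y] = (-24.2)·(-5) = 121
Cov[W, T] = -1008 + 128.8 + 121 = -758.2.

Cov[W, T] = -758.2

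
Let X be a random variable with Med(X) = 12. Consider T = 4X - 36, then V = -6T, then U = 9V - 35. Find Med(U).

Med(T) = 4·12 + (-36) = 12.
Med(V) = (-6)·12 = -72.
Med(U) = 9·(-72) + (-35) = -683.

Med(U) = -683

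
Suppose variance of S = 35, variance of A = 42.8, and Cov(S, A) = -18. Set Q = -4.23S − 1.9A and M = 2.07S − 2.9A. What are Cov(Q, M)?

Cov(Q, M) = -220.6475

By bilinearity, Cov(Q, M) = ac·variance of S + bd·variance of A + (ad+bc)·Cov(S, A), with a=-4.23, b=-1.9, c=2.07, d=-2.9.
ac·variance of S = (-4.23)·2.07·35 = -306.4635
bd·variance of A = (-1.9)·(-2.9)·42.8 = 235.828
(ad+bc)·Cov(S, A) = (8.334)·(-18) = -150.012
Cov(Q, M) = -306.4635 + 235.828 + (-150.012) = -220.6475.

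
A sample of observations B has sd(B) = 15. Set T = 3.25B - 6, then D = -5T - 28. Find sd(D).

sd(T) = |3.25|·15 = 48.75.
sd(D) = |-5|·48.75 = 243.75.

sd(D) = 243.75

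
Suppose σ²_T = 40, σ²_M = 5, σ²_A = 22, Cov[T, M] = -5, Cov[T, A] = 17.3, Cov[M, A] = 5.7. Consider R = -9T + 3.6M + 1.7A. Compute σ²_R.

σ²_R = 3232.768

σ²_R = a²·σ²_T + b²·σ²_M + c²·σ²_A + 2ab·Cov[T, M] + 2ac·Cov[T, A] + 2bc·Cov[M, A], with a = -9, b = 3.6, c = 1.7.
= 3240 + 64.8 + 63.58 + 324 + (-529.38) + 69.768
= 3232.768.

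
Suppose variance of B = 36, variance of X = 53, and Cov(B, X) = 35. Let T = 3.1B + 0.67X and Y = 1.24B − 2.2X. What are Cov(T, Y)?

Cov(T, Y) = -149.36

By bilinearity, Cov(T, Y) = ac·variance of B + bd·variance of X + (ad+bc)·Cov(B, X), with a=3.1, b=0.67, c=1.24, d=-2.2.
ac·variance of B = 3.1·1.24·36 = 138.384
bd·variance of X = 0.67·(-2.2)·53 = -78.122
(ad+bc)·Cov(B, X) = (-5.9892)·35 = -209.622
Cov(T, Y) = 138.384 + (-78.122) + (-209.622) = -149.36.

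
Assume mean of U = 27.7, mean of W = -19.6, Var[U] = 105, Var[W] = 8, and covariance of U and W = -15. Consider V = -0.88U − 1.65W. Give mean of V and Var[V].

mean of V = 7.964, Var[V] = 59.532

mean of V = (-0.88)·mean of U + (-1.65)·mean of W = (-0.88)·27.7 + (-1.65)·(-19.6) = 7.964.
Var[V] = a²·Var[U] + b²·Var[W] + 2ab·covariance of U and W with a = -0.88, b = -1.65.
= (-0.88)²·105 + (-1.65)²·8 + 2·(-0.88)·(-1.65)·(-15)
= 81.312 + 21.78 + (-43.56) = 59.532.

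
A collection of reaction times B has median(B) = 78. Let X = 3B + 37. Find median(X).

median(X) = 271

A linear map preserves order up to sign, so median(X) = a·median(B) + b = 3·78 + 37 = 271.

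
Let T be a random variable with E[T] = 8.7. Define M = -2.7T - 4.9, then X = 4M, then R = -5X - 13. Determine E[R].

E[R] = 554.8

E[M] = (-2.7)·8.7 + (-4.9) = -28.39.
E[X] = 4·(-28.39) = -113.56.
E[R] = (-5)·(-113.56) + (-13) = 554.8.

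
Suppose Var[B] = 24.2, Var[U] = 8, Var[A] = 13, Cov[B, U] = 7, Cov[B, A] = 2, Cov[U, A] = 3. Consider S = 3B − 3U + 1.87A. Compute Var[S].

Var[S] = a²·Var[B] + b²·Var[U] + c²·Var[A] + 2ab·Cov[B, U] + 2ac·Cov[B, A] + 2bc·Cov[U, A], with a = 3, b = -3, c = 1.87.
= 217.8 + 72 + 45.4597 + (-126) + 22.44 + (-33.66)
= 198.0397.

Var[S] = 198.0397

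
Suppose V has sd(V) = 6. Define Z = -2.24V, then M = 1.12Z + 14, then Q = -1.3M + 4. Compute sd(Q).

sd(Z) = |-2.24|·6 = 13.44.
sd(M) = |1.12|·13.44 = 15.0528.
sd(Q) = |-1.3|·15.0528 = 19.56864.

sd(Q) = 19.56864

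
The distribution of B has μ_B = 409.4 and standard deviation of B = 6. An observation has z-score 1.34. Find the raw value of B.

B = μ_B + z·standard deviation of B = 409.4 + 1.34·6 = 417.44.

B = 417.44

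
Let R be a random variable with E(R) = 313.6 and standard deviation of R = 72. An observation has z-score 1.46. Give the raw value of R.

R = E(R) + z·standard deviation of R = 313.6 + 1.46·72 = 418.72.

R = 418.72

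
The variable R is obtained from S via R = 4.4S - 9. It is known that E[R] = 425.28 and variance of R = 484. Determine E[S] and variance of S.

From R = 4.4S - 9: E[R] = a·E[S] + b, so E[S] = (E[R] − b)/a = (425.28 − (-9))/4.4 = 98.7.
variance of R = a²·variance of S, so variance of S = 484/4.4² = 25.

E[S] = 98.7, variance of S = 25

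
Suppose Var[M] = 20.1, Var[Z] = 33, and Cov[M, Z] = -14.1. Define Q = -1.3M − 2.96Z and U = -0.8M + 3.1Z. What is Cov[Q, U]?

By bilinearity, Cov[Q, U] = ac·Var[M] + bd·Var[Z] + (ad+bc)·Cov[M, Z], with a=-1.3, b=-2.96, c=-0.8, d=3.1.
ac·Var[M] = (-1.3)·(-0.8)·20.1 = 20.904
bd·Var[Z] = (-2.96)·3.1·33 = -302.808
(ad+bc)·Cov[M, Z] = (-1.662)·(-14.1) = 23.4342
Cov[Q, U] = 20.904 + (-302.808) + 23.4342 = -258.4698.

Cov[Q, U] = -258.4698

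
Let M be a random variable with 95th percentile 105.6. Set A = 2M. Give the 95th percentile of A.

Since a = 2 > 0 the transformation is increasing, so the 95th percentile of A = a·(P_{95} of M) + b = 2·105.6 = 211.2.

95th percentile of A = 211.2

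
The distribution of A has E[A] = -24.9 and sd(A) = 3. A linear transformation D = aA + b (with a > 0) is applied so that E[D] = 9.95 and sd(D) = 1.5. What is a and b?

a = 0.5, b = 22.4

sd(D) = a·sd(A) (a > 0), so a = 1.5/3 = 0.5.
E[D] = a·E[A] + b, so b = 9.95 − 0.5·(-24.9) = 22.4.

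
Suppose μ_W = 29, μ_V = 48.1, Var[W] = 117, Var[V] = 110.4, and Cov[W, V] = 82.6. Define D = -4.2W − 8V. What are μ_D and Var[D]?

μ_D = (-4.2)·μ_W + (-8)·μ_V = (-4.2)·29 + (-8)·48.1 = -506.6.
Var[D] = a²·Var[W] + b²·Var[V] + 2ab·Cov[W, V] with a = -4.2, b = -8.
= (-4.2)²·117 + (-8)²·110.4 + 2·(-4.2)·(-8)·82.6
= 2063.88 + 7065.6 + 5550.72 = 14680.2.

μ_D = -506.6, Var[D] = 14680.2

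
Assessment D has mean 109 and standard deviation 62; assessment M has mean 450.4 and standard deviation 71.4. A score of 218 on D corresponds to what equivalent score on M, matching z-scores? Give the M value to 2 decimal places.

M = 575.93

z = (218 − 109)/62 ≈ 1.7581.
M = 450.4 + z·71.4 = 450.4 + (218 − 109)·71.4/62 ≈ 575.93.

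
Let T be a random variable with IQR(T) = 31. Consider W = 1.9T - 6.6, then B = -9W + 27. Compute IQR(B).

IQR(B) = 530.1

IQR(W) = |1.9|·31 = 58.9.
IQR(B) = |-9|·58.9 = 530.1.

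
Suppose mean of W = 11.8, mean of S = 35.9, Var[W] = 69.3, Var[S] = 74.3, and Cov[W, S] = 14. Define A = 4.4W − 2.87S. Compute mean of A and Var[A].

mean of A = -51.113, Var[A] = 1600.06567

mean of A = 4.4·mean of W + (-2.87)·mean of S = 4.4·11.8 + (-2.87)·35.9 = -51.113.
Var[A] = a²·Var[W] + b²·Var[S] + 2ab·Cov[W, S] with a = 4.4, b = -2.87.
= 4.4²·69.3 + (-2.87)²·74.3 + 2·4.4·(-2.87)·14
= 1341.648 + 612.00167 + (-353.584) = 1600.06567.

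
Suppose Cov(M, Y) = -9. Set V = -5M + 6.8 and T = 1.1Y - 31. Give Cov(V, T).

Cov(V, T) = 49.5

Cov(V, T) = a·c·Cov(M, Y) = (-5)·1.1·(-9) = 49.5. Additive constants drop out.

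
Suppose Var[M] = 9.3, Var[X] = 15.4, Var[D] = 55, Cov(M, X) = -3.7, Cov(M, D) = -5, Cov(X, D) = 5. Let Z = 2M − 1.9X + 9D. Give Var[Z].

Var[Z] = a²·Var[M] + b²·Var[X] + c²·Var[D] + 2ab·Cov(M, X) + 2ac·Cov(M, D) + 2bc·Cov(X, D), with a = 2, b = -1.9, c = 9.
= 37.2 + 55.594 + 4455 + 28.12 + (-180) + (-171)
= 4224.914.

Var[Z] = 4224.914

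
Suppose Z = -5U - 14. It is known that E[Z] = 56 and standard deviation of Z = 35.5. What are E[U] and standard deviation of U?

From Z = -5U - 14: E[Z] = a·E[U] + b, so E[U] = (E[Z] − b)/a = (56 − (-14))/(-5) = -14.
standard deviation of Z = |a|·standard deviation of U, so standard deviation of U = 35.5/|-5| = 7.1.

E[U] = -14, standard deviation of U = 7.1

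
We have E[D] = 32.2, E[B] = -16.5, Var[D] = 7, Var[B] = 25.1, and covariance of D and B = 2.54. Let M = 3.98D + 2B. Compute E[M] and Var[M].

E[M] = 3.98·E[D] + 2·E[B] = 3.98·32.2 + 2·(-16.5) = 95.156.
Var[M] = a²·Var[D] + b²·Var[B] + 2ab·covariance of D and B with a = 3.98, b = 2.
= 3.98²·7 + 2²·25.1 + 2·3.98·2·2.54
= 110.8828 + 100.4 + 40.4368 = 251.7196.

E[M] = 95.156, Var[M] = 251.7196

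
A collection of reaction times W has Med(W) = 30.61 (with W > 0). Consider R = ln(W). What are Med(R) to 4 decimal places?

Med(R) = 3.4213

ln(W) is monotone on this domain, so Med(R) = ln(30.61) ≈ 3.4213.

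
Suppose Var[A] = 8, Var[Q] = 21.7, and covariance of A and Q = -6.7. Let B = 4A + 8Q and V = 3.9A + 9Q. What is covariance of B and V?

covariance of B and V = 1236.96

By bilinearity, covariance of B and V = ac·Var[A] + bd·Var[Q] + (ad+bc)·covariance of A and Q, with a=4, b=8, c=3.9, d=9.
ac·Var[A] = 4·3.9·8 = 124.8
bd·Var[Q] = 8·9·21.7 = 1562.4
(ad+bc)·covariance of A and Q = (67.2)·(-6.7) = -450.24
covariance of B and V = 124.8 + 1562.4 + (-450.24) = 1236.96.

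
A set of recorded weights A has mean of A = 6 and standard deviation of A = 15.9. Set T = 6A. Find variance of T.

variance of T = 9101.16

T = 6A is linear with a = 6, b = 0.
variance of A = 15.9² = 252.81.
variance of T = a²·variance of A = 6²·252.81 = 9101.16.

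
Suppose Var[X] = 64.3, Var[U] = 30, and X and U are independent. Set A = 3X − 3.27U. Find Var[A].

Var[A] = a²·Var[X] + b²·Var[U] + 2ab·Cov[X, U] with a = 3, b = -3.27.
Independence gives Cov[X, U] = 0.
= 3²·64.3 + (-3.27)²·30 + 2·3·(-3.27)·0
= 578.7 + 320.787 + 0 = 899.487.

Var[A] = 899.487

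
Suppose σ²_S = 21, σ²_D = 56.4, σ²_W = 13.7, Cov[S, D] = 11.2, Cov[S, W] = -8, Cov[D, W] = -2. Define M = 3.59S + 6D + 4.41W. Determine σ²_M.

σ²_M = 2690.83467

σ²_M = a²·σ²_S + b²·σ²_D + c²·σ²_W + 2ab·Cov[S, D] + 2ac·Cov[S, W] + 2bc·Cov[D, W], with a = 3.59, b = 6, c = 4.41.
= 270.6501 + 2030.4 + 266.43897 + 482.496 + (-253.3104) + (-105.84)
= 2690.83467.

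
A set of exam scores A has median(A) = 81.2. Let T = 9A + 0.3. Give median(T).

median(T) = 731.1

A linear map preserves order up to sign, so median(T) = a·median(A) + b = 9·81.2 + 0.3 = 731.1.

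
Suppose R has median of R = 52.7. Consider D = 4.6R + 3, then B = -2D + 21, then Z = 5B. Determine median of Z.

median of Z = -2349.2

median of D = 4.6·52.7 + 3 = 245.42.
median of B = (-2)·245.42 + 21 = -469.84.
median of Z = 5·(-469.84) = -2349.2.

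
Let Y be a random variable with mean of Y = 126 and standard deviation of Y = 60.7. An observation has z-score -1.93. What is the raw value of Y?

Y = mean of Y + z·standard deviation of Y = 126 + (-1.93)·60.7 = 8.849.

Y = 8.849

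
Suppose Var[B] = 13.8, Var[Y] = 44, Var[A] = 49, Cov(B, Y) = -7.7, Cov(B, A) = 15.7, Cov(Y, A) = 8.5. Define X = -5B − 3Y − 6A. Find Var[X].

Var[X] = 3522

Var[X] = a²·Var[B] + b²·Var[Y] + c²·Var[A] + 2ab·Cov(B, Y) + 2ac·Cov(B, A) + 2bc·Cov(Y, A), with a = -5, b = -3, c = -6.
= 345 + 396 + 1764 + (-231) + 942 + 306
= 3522.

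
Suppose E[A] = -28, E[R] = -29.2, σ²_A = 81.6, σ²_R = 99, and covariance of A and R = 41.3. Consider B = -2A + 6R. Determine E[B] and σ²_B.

E[B] = -119.2, σ²_B = 2899.2

E[B] = (-2)·E[A] + 6·E[R] = (-2)·(-28) + 6·(-29.2) = -119.2.
σ²_B = a²·σ²_A + b²·σ²_R + 2ab·covariance of A and R with a = -2, b = 6.
= (-2)²·81.6 + 6²·99 + 2·(-2)·6·41.3
= 326.4 + 3564 + (-991.2) = 2899.2.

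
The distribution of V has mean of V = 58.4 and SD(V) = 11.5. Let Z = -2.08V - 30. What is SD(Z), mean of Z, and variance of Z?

Z = -2.08V - 30 is linear with a = -2.08, b = -30.
SD(Z) = |a|·SD(V) = |-2.08|·11.5 = 23.92.
mean of Z = a·mean of V + b = (-2.08)·58.4 + (-30) = -151.472.
variance of V = 11.5² = 132.25.
variance of Z = a²·variance of V = (-2.08)²·132.25 = 572.1664 (the additive constant -30 does not affect variance).

SD(Z) = 23.92, mean of Z = -151.472, variance of Z = 572.1664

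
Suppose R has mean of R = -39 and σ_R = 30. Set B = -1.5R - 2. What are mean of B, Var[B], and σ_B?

B = -1.5R - 2 is linear with a = -1.5, b = -2.
mean of B = a·mean of R + b = (-1.5)·(-39) + (-2) = 56.5.
Var[R] = 30² = 900.
Var[B] = a²·Var[R] = (-1.5)²·900 = 2025 (the additive constant -2 does not affect variance).
σ_B = |a|·σ_R = |-1.5|·30 = 45.

mean of B = 56.5, Var[B] = 2025, σ_B = 45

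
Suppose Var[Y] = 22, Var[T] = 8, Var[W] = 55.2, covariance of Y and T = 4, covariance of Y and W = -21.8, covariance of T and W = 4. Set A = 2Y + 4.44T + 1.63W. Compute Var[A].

Var[A] = 379.17128

Var[A] = a²·Var[Y] + b²·Var[T] + c²·Var[W] + 2ab·covariance of Y and T + 2ac·covariance of Y and W + 2bc·covariance of T and W, with a = 2, b = 4.44, c = 1.63.
= 88 + 157.7088 + 146.66088 + 71.04 + (-142.136) + 57.8976
= 379.17128.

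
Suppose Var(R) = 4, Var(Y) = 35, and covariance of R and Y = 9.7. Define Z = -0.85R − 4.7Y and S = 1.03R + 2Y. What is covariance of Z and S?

covariance of Z and S = -395.9497

By bilinearity, covariance of Z and S = ac·Var(R) + bd·Var(Y) + (ad+bc)·covariance of R and Y, with a=-0.85, b=-4.7, c=1.03, d=2.
ac·Var(R) = (-0.85)·1.03·4 = -3.502
bd·Var(Y) = (-4.7)·2·35 = -329
(ad+bc)·covariance of R and Y = (-6.541)·9.7 = -63.4477
covariance of Z and S = -3.502 + (-329) + (-63.4477) = -395.9497.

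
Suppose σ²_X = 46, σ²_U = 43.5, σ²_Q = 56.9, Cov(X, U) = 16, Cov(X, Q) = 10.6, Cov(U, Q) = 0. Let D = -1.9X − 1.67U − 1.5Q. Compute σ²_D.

σ²_D = 577.35815

σ²_D = a²·σ²_X + b²·σ²_U + c²·σ²_Q + 2ab·Cov(X, U) + 2ac·Cov(X, Q) + 2bc·Cov(U, Q), with a = -1.9, b = -1.67, c = -1.5.
= 166.06 + 121.31715 + 128.025 + 101.536 + 60.42 + 0
= 577.35815.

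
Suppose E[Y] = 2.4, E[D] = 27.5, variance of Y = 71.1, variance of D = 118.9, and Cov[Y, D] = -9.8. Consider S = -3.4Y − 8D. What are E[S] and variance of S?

E[S] = (-3.4)·E[Y] + (-8)·E[D] = (-3.4)·2.4 + (-8)·27.5 = -228.16.
variance of S = a²·variance of Y + b²·variance of D + 2ab·Cov[Y, D] with a = -3.4, b = -8.
= (-3.4)²·71.1 + (-8)²·118.9 + 2·(-3.4)·(-8)·(-9.8)
= 821.916 + 7609.6 + (-533.12) = 7898.396.

E[S] = -228.16, variance of S = 7898.396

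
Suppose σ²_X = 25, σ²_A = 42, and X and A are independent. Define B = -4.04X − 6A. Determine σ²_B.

σ²_B = 1920.04

σ²_B = a²·σ²_X + b²·σ²_A + 2ab·Cov(X, A) with a = -4.04, b = -6.
Independence gives Cov(X, A) = 0.
= (-4.04)²·25 + (-6)²·42 + 2·(-4.04)·(-6)·0
= 408.04 + 1512 + 0 = 1920.04.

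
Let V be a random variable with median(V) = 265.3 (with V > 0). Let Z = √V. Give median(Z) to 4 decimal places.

√V is monotone on this domain, so median(Z) = √(265.3) ≈ 16.288.

median(Z) = 16.288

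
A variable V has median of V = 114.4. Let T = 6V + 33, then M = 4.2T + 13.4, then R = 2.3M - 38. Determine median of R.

median of R = 6942.224

median of T = 6·114.4 + 33 = 719.4.
median of M = 4.2·719.4 + 13.4 = 3034.88.
median of R = 2.3·3034.88 + (-38) = 6942.224.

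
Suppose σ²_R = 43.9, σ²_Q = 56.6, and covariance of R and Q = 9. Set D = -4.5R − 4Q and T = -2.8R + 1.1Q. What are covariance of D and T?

By bilinearity, covariance of D and T = ac·σ²_R + bd·σ²_Q + (ad+bc)·covariance of R and Q, with a=-4.5, b=-4, c=-2.8, d=1.1.
ac·σ²_R = (-4.5)·(-2.8)·43.9 = 553.14
bd·σ²_Q = (-4)·1.1·56.6 = -249.04
(ad+bc)·covariance of R and Q = (6.25)·9 = 56.25
covariance of D and T = 553.14 + (-249.04) + 56.25 = 360.35.

covariance of D and T = 360.35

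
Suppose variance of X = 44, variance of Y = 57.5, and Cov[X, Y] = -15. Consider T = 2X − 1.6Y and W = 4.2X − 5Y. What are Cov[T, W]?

Cov[T, W] = 1080.4

By bilinearity, Cov[T, W] = ac·variance of X + bd·variance of Y + (ad+bc)·Cov[X, Y], with a=2, b=-1.6, c=4.2, d=-5.
ac·variance of X = 2·4.2·44 = 369.6
bd·variance of Y = (-1.6)·(-5)·57.5 = 460
(ad+bc)·Cov[X, Y] = (-16.72)·(-15) = 250.8
Cov[T, W] = 369.6 + 460 + 250.8 = 1080.4.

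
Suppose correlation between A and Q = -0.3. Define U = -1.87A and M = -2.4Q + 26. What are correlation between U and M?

correlation between U and M = -0.3

Linear rescalings preserve correlation up to sign; here the slopes -1.87 and -2.4 have the same sign, so correlation between U and M = correlation between A and Q = -0.3.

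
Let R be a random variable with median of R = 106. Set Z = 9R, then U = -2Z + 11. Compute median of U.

median of U = -1897

median of Z = 9·106 = 954.
median of U = (-2)·954 + 11 = -1897.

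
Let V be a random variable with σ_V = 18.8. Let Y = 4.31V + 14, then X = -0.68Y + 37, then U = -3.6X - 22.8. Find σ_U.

σ_Y = |4.31|·18.8 = 81.028.
σ_X = |-0.68|·81.028 = 55.09904.
σ_U = |-3.6|·55.09904 = 198.356544.

σ_U = 198.356544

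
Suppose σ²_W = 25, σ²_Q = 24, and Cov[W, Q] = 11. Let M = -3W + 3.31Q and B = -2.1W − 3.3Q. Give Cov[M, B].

By bilinearity, Cov[M, B] = ac·σ²_W + bd·σ²_Q + (ad+bc)·Cov[W, Q], with a=-3, b=3.31, c=-2.1, d=-3.3.
ac·σ²_W = (-3)·(-2.1)·25 = 157.5
bd·σ²_Q = 3.31·(-3.3)·24 = -262.152
(ad+bc)·Cov[W, Q] = (2.949)·11 = 32.439
Cov[M, B] = 157.5 + (-262.152) + 32.439 = -72.213.

Cov[M, B] = -72.213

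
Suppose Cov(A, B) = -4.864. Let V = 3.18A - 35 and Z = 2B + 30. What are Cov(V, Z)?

Cov(V, Z) = -30.93504

Cov(V, Z) = a·c·Cov(A, B) = 3.18·2·(-4.864) = -30.93504. Additive constants drop out.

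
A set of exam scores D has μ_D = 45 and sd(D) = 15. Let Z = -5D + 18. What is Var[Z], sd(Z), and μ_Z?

Var[Z] = 5625, sd(Z) = 75, μ_Z = -207

Z = -5D + 18 is linear with a = -5, b = 18.
Var[D] = 15² = 225.
Var[Z] = a²·Var[D] = (-5)²·225 = 5625 (the additive constant 18 does not affect variance).
sd(Z) = |a|·sd(D) = |-5|·15 = 75.
μ_Z = a·μ_D + b = (-5)·45 + 18 = -207.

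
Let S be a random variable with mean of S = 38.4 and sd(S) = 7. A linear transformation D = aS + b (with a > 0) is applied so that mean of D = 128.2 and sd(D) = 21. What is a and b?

sd(D) = a·sd(S) (a > 0), so a = 21/7 = 3.
mean of D = a·mean of S + b, so b = 128.2 − 3·38.4 = 13.

a = 3, b = 13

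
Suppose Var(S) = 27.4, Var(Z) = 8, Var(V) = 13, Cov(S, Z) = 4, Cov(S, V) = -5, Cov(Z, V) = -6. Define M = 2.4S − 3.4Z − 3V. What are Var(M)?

Var(M) = a²·Var(S) + b²·Var(Z) + c²·Var(V) + 2ab·Cov(S, Z) + 2ac·Cov(S, V) + 2bc·Cov(Z, V), with a = 2.4, b = -3.4, c = -3.
= 157.824 + 92.48 + 117 + (-65.28) + 72 + (-122.4)
= 251.624.

Var(M) = 251.624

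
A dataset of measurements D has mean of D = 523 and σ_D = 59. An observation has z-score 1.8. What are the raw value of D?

D = 629.2

D = mean of D + z·σ_D = 523 + 1.8·59 = 629.2.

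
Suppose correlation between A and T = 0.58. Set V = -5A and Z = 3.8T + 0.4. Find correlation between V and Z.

correlation between V and Z = -0.58

Linear rescalings preserve |correlation|; the slopes -5 and 3.8 have opposite signs, so the correlation flips sign: correlation between V and Z = −correlation between A and T = -0.58.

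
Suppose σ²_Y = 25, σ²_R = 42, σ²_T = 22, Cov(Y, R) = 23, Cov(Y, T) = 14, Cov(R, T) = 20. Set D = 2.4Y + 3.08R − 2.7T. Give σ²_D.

σ²_D = 528.7608

σ²_D = a²·σ²_Y + b²·σ²_R + c²·σ²_T + 2ab·Cov(Y, R) + 2ac·Cov(Y, T) + 2bc·Cov(R, T), with a = 2.4, b = 3.08, c = -2.7.
= 144 + 398.4288 + 160.38 + 340.032 + (-181.44) + (-332.64)
= 528.7608.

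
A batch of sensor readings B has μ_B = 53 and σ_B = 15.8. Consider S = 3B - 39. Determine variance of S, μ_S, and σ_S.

variance of S = 2246.76, μ_S = 120, σ_S = 47.4

S = 3B - 39 is linear with a = 3, b = -39.
variance of B = 15.8² = 249.64.
variance of S = a²·variance of B = 3²·249.64 = 2246.76 (the additive constant -39 does not affect variance).
μ_S = a·μ_B + b = 3·53 + (-39) = 120.
σ_S = |a|·σ_B = |3|·15.8 = 47.4.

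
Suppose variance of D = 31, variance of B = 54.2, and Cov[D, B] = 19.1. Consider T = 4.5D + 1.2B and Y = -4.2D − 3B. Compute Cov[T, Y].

By bilinearity, Cov[T, Y] = ac·variance of D + bd·variance of B + (ad+bc)·Cov[D, B], with a=4.5, b=1.2, c=-4.2, d=-3.
ac·variance of D = 4.5·(-4.2)·31 = -585.9
bd·variance of B = 1.2·(-3)·54.2 = -195.12
(ad+bc)·Cov[D, B] = (-18.54)·19.1 = -354.114
Cov[T, Y] = -585.9 + (-195.12) + (-354.114) = -1135.134.

Cov[T, Y] = -1135.134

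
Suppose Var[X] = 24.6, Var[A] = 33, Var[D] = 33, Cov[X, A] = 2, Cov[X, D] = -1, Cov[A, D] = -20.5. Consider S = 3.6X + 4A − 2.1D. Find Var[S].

Var[S] = a²·Var[X] + b²·Var[A] + c²·Var[D] + 2ab·Cov[X, A] + 2ac·Cov[X, D] + 2bc·Cov[A, D], with a = 3.6, b = 4, c = -2.1.
= 318.816 + 528 + 145.53 + 57.6 + 15.12 + 344.4
= 1409.466.

Var[S] = 1409.466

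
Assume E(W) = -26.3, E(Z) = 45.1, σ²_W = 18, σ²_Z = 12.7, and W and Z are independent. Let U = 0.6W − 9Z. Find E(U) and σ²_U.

E(U) = 0.6·E(W) + (-9)·E(Z) = 0.6·(-26.3) + (-9)·45.1 = -421.68.
σ²_U = a²·σ²_W + b²·σ²_Z + 2ab·Cov[W, Z] with a = 0.6, b = -9.
Independence gives Cov[W, Z] = 0.
= 0.6²·18 + (-9)²·12.7 + 2·0.6·(-9)·0
= 6.48 + 1028.7 + 0 = 1035.18.

E(U) = -421.68, σ²_U = 1035.18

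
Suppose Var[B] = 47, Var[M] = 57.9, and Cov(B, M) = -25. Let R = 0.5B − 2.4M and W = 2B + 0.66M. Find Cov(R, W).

By bilinearity, Cov(R, W) = ac·Var[B] + bd·Var[M] + (ad+bc)·Cov(B, M), with a=0.5, b=-2.4, c=2, d=0.66.
ac·Var[B] = 0.5·2·47 = 47
bd·Var[M] = (-2.4)·0.66·57.9 = -91.7136
(ad+bc)·Cov(B, M) = (-4.47)·(-25) = 111.75
Cov(R, W) = 47 + (-91.7136) + 111.75 = 67.0364.

Cov(R, W) = 67.0364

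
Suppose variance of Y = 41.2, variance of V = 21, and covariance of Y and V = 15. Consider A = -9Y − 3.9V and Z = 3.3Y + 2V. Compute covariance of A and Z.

covariance of A and Z = -1850.49

By bilinearity, covariance of A and Z = ac·variance of Y + bd·variance of V + (ad+bc)·covariance of Y and V, with a=-9, b=-3.9, c=3.3, d=2.
ac·variance of Y = (-9)·3.3·41.2 = -1223.64
bd·variance of V = (-3.9)·2·21 = -163.8
(ad+bc)·covariance of Y and V = (-30.87)·15 = -463.05
covariance of A and Z = -1223.64 + (-163.8) + (-463.05) = -1850.49.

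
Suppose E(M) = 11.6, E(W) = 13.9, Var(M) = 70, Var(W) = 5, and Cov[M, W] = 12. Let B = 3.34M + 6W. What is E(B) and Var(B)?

E(B) = 3.34·E(M) + 6·E(W) = 3.34·11.6 + 6·13.9 = 122.144.
Var(B) = a²·Var(M) + b²·Var(W) + 2ab·Cov[M, W] with a = 3.34, b = 6.
= 3.34²·70 + 6²·5 + 2·3.34·6·12
= 780.892 + 180 + 480.96 = 1441.852.

E(B) = 122.144, Var(B) = 1441.852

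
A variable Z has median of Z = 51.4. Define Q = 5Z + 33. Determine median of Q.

median of Q = 290

A linear map preserves order up to sign, so median of Q = a·median of Z + b = 5·51.4 + 33 = 290.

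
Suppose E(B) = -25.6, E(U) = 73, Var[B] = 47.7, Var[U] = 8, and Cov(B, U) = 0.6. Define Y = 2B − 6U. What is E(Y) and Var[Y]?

E(Y) = 2·E(B) + (-6)·E(U) = 2·(-25.6) + (-6)·73 = -489.2.
Var[Y] = a²·Var[B] + b²·Var[U] + 2ab·Cov(B, U) with a = 2, b = -6.
= 2²·47.7 + (-6)²·8 + 2·2·(-6)·0.6
= 190.8 + 288 + (-14.4) = 464.4.

E(Y) = -489.2, Var[Y] = 464.4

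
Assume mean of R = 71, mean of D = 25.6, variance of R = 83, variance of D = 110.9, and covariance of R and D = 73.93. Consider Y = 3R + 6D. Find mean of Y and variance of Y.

mean of Y = 3·mean of R + 6·mean of D = 3·71 + 6·25.6 = 366.6.
variance of Y = a²·variance of R + b²·variance of D + 2ab·covariance of R and D with a = 3, b = 6.
= 3²·83 + 6²·110.9 + 2·3·6·73.93
= 747 + 3992.4 + 2661.48 = 7400.88.

mean of Y = 366.6, variance of Y = 7400.88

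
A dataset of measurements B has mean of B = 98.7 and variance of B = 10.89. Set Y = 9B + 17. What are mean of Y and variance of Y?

mean of Y = 905.3, variance of Y = 882.09

Y = 9B + 17 is linear with a = 9, b = 17.
mean of Y = a·mean of B + b = 9·98.7 + 17 = 905.3.
variance of Y = a²·variance of B = 9²·10.89 = 882.09 (the additive constant 17 does not affect variance).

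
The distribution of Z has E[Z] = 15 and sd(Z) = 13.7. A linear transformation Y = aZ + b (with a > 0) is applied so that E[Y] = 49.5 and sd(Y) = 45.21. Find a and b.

a = 3.3, b = 0

sd(Y) = a·sd(Z) (a > 0), so a = 45.21/13.7 = 3.3.
E[Y] = a·E[Z] + b, so b = 49.5 − 3.3·15 = 0.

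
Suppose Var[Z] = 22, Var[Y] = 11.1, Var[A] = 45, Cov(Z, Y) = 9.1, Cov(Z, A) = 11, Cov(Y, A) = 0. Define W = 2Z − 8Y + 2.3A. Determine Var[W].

Var[W] = a²·Var[Z] + b²·Var[Y] + c²·Var[A] + 2ab·Cov(Z, Y) + 2ac·Cov(Z, A) + 2bc·Cov(Y, A), with a = 2, b = -8, c = 2.3.
= 88 + 710.4 + 238.05 + (-291.2) + 101.2 + 0
= 846.45.

Var[W] = 846.45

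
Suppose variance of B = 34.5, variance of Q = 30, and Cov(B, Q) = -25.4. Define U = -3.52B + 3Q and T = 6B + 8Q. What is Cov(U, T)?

Cov(U, T) = 249.424

By bilinearity, Cov(U, T) = ac·variance of B + bd·variance of Q + (ad+bc)·Cov(B, Q), with a=-3.52, b=3, c=6, d=8.
ac·variance of B = (-3.52)·6·34.5 = -728.64
bd·variance of Q = 3·8·30 = 720
(ad+bc)·Cov(B, Q) = (-10.16)·(-25.4) = 258.064
Cov(U, T) = -728.64 + 720 + 258.064 = 249.424.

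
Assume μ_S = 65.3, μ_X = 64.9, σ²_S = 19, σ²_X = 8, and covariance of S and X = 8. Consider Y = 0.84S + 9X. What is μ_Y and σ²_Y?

μ_Y = 0.84·μ_S + 9·μ_X = 0.84·65.3 + 9·64.9 = 638.952.
σ²_Y = a²·σ²_S + b²·σ²_X + 2ab·covariance of S and X with a = 0.84, b = 9.
= 0.84²·19 + 9²·8 + 2·0.84·9·8
= 13.4064 + 648 + 120.96 = 782.3664.

μ_Y = 638.952, σ²_Y = 782.3664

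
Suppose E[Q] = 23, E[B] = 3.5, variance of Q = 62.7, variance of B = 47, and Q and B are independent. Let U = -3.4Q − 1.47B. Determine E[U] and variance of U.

E[U] = -83.345, variance of U = 826.3743

E[U] = (-3.4)·E[Q] + (-1.47)·E[B] = (-3.4)·23 + (-1.47)·3.5 = -83.345.
variance of U = a²·variance of Q + b²·variance of B + 2ab·Cov(Q, B) with a = -3.4, b = -1.47.
Independence gives Cov(Q, B) = 0.
= (-3.4)²·62.7 + (-1.47)²·47 + 2·(-3.4)·(-1.47)·0
= 724.812 + 101.5623 + 0 = 826.3743.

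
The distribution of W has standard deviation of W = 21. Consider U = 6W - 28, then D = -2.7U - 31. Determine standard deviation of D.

standard deviation of U = |6|·21 = 126.
standard deviation of D = |-2.7|·126 = 340.2.

standard deviation of D = 340.2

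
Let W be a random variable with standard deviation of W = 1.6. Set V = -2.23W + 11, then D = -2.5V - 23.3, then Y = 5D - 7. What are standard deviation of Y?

standard deviation of Y = 44.6

standard deviation of V = |-2.23|·1.6 = 3.568.
standard deviation of D = |-2.5|·3.568 = 8.92.
standard deviation of Y = |5|·8.92 = 44.6.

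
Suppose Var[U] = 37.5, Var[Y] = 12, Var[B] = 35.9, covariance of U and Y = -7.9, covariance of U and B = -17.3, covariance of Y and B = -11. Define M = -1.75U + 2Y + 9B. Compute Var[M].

Var[M] = 3274.99375

Var[M] = a²·Var[U] + b²·Var[Y] + c²·Var[B] + 2ab·covariance of U and Y + 2ac·covariance of U and B + 2bc·covariance of Y and B, with a = -1.75, b = 2, c = 9.
= 114.84375 + 48 + 2907.9 + 55.3 + 544.95 + (-396)
= 3274.99375.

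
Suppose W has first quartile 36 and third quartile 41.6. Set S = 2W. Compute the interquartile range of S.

IQR(S) = 11.2

IQR of W = Q3 − Q1 = 41.6 − 36 = 5.6.
Under S = aW + b, IQR(S) = |a|·IQR(W) = |2|·5.6 = 11.2 (shifts cancel; spread scales by |a|).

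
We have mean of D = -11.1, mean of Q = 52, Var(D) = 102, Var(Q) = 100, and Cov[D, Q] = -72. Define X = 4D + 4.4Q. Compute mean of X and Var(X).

mean of X = 4·mean of D + 4.4·mean of Q = 4·(-11.1) + 4.4·52 = 184.4.
Var(X) = a²·Var(D) + b²·Var(Q) + 2ab·Cov[D, Q] with a = 4, b = 4.4.
= 4²·102 + 4.4²·100 + 2·4·4.4·(-72)
= 1632 + 1936 + (-2534.4) = 1033.6.

mean of X = 184.4, Var(X) = 1033.6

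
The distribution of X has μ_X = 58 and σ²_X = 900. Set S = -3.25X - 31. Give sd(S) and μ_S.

S = -3.25X - 31 is linear with a = -3.25, b = -31.
sd(X) = √900 = 30.
sd(S) = |a|·sd(X) = |-3.25|·30 = 97.5.
μ_S = a·μ_X + b = (-3.25)·58 + (-31) = -219.5.

sd(S) = 97.5, μ_S = -219.5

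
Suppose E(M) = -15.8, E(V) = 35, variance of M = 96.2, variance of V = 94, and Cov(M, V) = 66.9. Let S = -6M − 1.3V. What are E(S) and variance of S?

E(S) = 49.3, variance of S = 4665.7

E(S) = (-6)·E(M) + (-1.3)·E(V) = (-6)·(-15.8) + (-1.3)·35 = 49.3.
variance of S = a²·variance of M + b²·variance of V + 2ab·Cov(M, V) with a = -6, b = -1.3.
= (-6)²·96.2 + (-1.3)²·94 + 2·(-6)·(-1.3)·66.9
= 3463.2 + 158.86 + 1043.64 = 4665.7.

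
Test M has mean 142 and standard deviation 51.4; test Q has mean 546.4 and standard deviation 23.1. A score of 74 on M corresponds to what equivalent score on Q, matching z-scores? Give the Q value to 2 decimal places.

z = (74 − 142)/51.4 ≈ -1.323.
Q = 546.4 + z·23.1 = 546.4 + (74 − 142)·23.1/51.4 ≈ 515.84.

Q = 515.84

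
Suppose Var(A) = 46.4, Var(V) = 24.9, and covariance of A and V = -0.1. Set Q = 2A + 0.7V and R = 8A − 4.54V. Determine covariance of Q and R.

covariance of Q and R = 663.6158

By bilinearity, covariance of Q and R = ac·Var(A) + bd·Var(V) + (ad+bc)·covariance of A and V, with a=2, b=0.7, c=8, d=-4.54.
ac·Var(A) = 2·8·46.4 = 742.4
bd·Var(V) = 0.7·(-4.54)·24.9 = -79.1322
(ad+bc)·covariance of A and V = (-3.48)·(-0.1) = 0.348
covariance of Q and R = 742.4 + (-79.1322) + 0.348 = 663.6158.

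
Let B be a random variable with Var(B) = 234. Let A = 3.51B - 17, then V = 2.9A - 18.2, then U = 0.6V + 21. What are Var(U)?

Var(A) = 3.51²·234 = 2882.9034.
Var(V) = 2.9²·2882.9034 = 24245.217594.
Var(U) = 0.6²·24245.217594 = 8728.27833384.

Var(U) = 8728.27833384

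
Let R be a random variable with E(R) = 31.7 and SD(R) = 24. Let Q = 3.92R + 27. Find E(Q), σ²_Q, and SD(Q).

Q = 3.92R + 27 is linear with a = 3.92, b = 27.
E(Q) = a·E(R) + b = 3.92·31.7 + 27 = 151.264.
σ²_R = 24² = 576.
σ²_Q = a²·σ²_R = 3.92²·576 = 8851.0464 (the additive constant 27 does not affect variance).
SD(Q) = |a|·SD(R) = |3.92|·24 = 94.08.

E(Q) = 151.264, σ²_Q = 8851.0464, SD(Q) = 94.08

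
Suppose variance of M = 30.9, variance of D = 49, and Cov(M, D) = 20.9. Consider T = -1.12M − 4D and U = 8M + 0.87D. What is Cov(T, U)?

Cov(T, U) = -1136.54896

By bilinearity, Cov(T, U) = ac·variance of M + bd·variance of D + (ad+bc)·Cov(M, D), with a=-1.12, b=-4, c=8, d=0.87.
ac·variance of M = (-1.12)·8·30.9 = -276.864
bd·variance of D = (-4)·0.87·49 = -170.52
(ad+bc)·Cov(M, D) = (-32.9744)·20.9 = -689.16496
Cov(T, U) = -276.864 + (-170.52) + (-689.16496) = -1136.54896.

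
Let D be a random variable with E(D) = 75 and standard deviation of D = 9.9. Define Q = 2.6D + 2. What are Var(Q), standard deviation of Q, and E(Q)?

Q = 2.6D + 2 is linear with a = 2.6, b = 2.
Var(D) = 9.9² = 98.01.
Var(Q) = a²·Var(D) = 2.6²·98.01 = 662.5476 (the additive constant 2 does not affect variance).
standard deviation of Q = |a|·standard deviation of D = |2.6|·9.9 = 25.74.
E(Q) = a·E(D) + b = 2.6·75 + 2 = 197.

Var(Q) = 662.5476, standard deviation of Q = 25.74, E(Q) = 197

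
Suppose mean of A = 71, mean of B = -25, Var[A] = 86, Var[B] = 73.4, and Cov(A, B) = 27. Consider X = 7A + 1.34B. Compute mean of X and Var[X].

mean of X = 7·mean of A + 1.34·mean of B = 7·71 + 1.34·(-25) = 463.5.
Var[X] = a²·Var[A] + b²·Var[B] + 2ab·Cov(A, B) with a = 7, b = 1.34.
= 7²·86 + 1.34²·73.4 + 2·7·1.34·27
= 4214 + 131.79704 + 506.52 = 4852.31704.

mean of X = 463.5, Var[X] = 4852.31704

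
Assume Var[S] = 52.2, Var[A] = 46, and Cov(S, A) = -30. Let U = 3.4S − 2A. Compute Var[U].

Var[U] = 1195.432

Var[U] = a²·Var[S] + b²·Var[A] + 2ab·Cov(S, A) with a = 3.4, b = -2.
= 3.4²·52.2 + (-2)²·46 + 2·3.4·(-2)·(-30)
= 603.432 + 184 + 408 = 1195.432.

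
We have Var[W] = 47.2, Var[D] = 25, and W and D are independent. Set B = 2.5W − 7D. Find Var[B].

Var[B] = 1520

Var[B] = a²·Var[W] + b²·Var[D] + 2ab·covariance of W and D with a = 2.5, b = -7.
Independence gives covariance of W and D = 0.
= 2.5²·47.2 + (-7)²·25 + 2·2.5·(-7)·0
= 295 + 1225 + 0 = 1520.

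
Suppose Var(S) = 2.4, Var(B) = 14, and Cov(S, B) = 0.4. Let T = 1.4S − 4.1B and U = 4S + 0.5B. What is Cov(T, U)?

Cov(T, U) = -21.54

By bilinearity, Cov(T, U) = ac·Var(S) + bd·Var(B) + (ad+bc)·Cov(S, B), with a=1.4, b=-4.1, c=4, d=0.5.
ac·Var(S) = 1.4·4·2.4 = 13.44
bd·Var(B) = (-4.1)·0.5·14 = -28.7
(ad+bc)·Cov(S, B) = (-15.7)·0.4 = -6.28
Cov(T, U) = 13.44 + (-28.7) + (-6.28) = -21.54.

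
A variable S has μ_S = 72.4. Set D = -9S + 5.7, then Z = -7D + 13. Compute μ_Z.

μ_D = (-9)·72.4 + 5.7 = -645.9.
μ_Z = (-7)·(-645.9) + 13 = 4534.3.

μ_Z = 4534.3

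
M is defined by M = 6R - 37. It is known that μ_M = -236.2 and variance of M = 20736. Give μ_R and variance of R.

μ_R = -33.2, variance of R = 576

From M = 6R - 37: μ_M = a·μ_R + b, so μ_R = (μ_M − b)/a = (-236.2 − (-37))/6 = -33.2.
variance of M = a²·variance of R, so variance of R = 20736/6² = 576.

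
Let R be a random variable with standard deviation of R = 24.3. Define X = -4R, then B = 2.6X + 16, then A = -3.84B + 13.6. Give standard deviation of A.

standard deviation of X = |-4|·24.3 = 97.2.
standard deviation of B = |2.6|·97.2 = 252.72.
standard deviation of A = |-3.84|·252.72 = 970.4448.

standard deviation of A = 970.4448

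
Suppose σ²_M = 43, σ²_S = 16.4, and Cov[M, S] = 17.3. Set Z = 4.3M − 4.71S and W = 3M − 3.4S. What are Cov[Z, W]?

Cov[Z, W] = 319.9546

By bilinearity, Cov[Z, W] = ac·σ²_M + bd·σ²_S + (ad+bc)·Cov[M, S], with a=4.3, b=-4.71, c=3, d=-3.4.
ac·σ²_M = 4.3·3·43 = 554.7
bd·σ²_S = (-4.71)·(-3.4)·16.4 = 262.6296
(ad+bc)·Cov[M, S] = (-28.75)·17.3 = -497.375
Cov[Z, W] = 554.7 + 262.6296 + (-497.375) = 319.9546.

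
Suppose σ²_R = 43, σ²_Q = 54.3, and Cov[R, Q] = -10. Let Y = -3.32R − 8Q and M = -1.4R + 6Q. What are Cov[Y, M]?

Cov[Y, M] = -2319.336

By bilinearity, Cov[Y, M] = ac·σ²_R + bd·σ²_Q + (ad+bc)·Cov[R, Q], with a=-3.32, b=-8, c=-1.4, d=6.
ac·σ²_R = (-3.32)·(-1.4)·43 = 199.864
bd·σ²_Q = (-8)·6·54.3 = -2606.4
(ad+bc)·Cov[R, Q] = (-8.72)·(-10) = 87.2
Cov[Y, M] = 199.864 + (-2606.4) + 87.2 = -2319.336.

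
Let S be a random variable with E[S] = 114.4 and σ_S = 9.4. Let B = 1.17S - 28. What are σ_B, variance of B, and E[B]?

σ_B = 10.998, variance of B = 120.956004, E[B] = 105.848

B = 1.17S - 28 is linear with a = 1.17, b = -28.
σ_B = |a|·σ_S = |1.17|·9.4 = 10.998.
variance of S = 9.4² = 88.36.
variance of B = a²·variance of S = 1.17²·88.36 = 120.956004 (the additive constant -28 does not affect variance).
E[B] = a·E[S] + b = 1.17·114.4 + (-28) = 105.848.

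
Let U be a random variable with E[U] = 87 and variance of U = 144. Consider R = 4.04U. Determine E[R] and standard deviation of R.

R = 4.04U is linear with a = 4.04, b = 0.
E[R] = a·E[U] + b = 4.04·87 = 351.48.
standard deviation of U = √144 = 12.
standard deviation of R = |a|·standard deviation of U = |4.04|·12 = 48.48.

E[R] = 351.48, standard deviation of R = 48.48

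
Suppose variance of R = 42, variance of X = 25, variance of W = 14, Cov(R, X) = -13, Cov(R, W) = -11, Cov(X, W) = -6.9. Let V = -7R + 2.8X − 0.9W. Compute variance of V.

variance of V = 2671.116

variance of V = a²·variance of R + b²·variance of X + c²·variance of W + 2ab·Cov(R, X) + 2ac·Cov(R, W) + 2bc·Cov(X, W), with a = -7, b = 2.8, c = -0.9.
= 2058 + 196 + 11.34 + 509.6 + (-138.6) + 34.776
= 2671.116.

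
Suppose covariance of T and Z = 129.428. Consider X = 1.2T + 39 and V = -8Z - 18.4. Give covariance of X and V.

covariance of X and V = a·c·covariance of T and Z = 1.2·(-8)·129.428 = -1242.5088. Additive constants drop out.

covariance of X and V = -1242.5088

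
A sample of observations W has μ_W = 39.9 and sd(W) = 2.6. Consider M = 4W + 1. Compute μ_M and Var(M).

μ_M = 160.6, Var(M) = 108.16

M = 4W + 1 is linear with a = 4, b = 1.
μ_M = a·μ_W + b = 4·39.9 + 1 = 160.6.
Var(W) = 2.6² = 6.76.
Var(M) = a²·Var(W) = 4²·6.76 = 108.16 (the additive constant 1 does not affect variance).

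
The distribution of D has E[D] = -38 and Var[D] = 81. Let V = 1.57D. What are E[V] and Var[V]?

E[V] = -59.66, Var[V] = 199.6569

V = 1.57D is linear with a = 1.57, b = 0.
E[V] = a·E[D] + b = 1.57·(-38) = -59.66.
Var[V] = a²·Var[D] = 1.57²·81 = 199.6569.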